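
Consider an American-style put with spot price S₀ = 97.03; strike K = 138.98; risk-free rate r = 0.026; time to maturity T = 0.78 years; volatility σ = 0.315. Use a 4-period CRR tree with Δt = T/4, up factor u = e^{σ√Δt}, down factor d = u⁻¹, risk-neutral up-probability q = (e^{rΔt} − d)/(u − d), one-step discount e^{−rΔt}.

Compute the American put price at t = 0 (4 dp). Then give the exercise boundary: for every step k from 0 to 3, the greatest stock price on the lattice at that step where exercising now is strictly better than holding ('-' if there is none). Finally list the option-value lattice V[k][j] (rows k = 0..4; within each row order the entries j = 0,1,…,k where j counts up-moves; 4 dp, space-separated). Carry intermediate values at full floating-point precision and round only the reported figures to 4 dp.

Δt=0.19500  u=1.14924  d=0.87014  q=0.48349  discount=0.99494
step 4 (expiry): payoffs max(K−S,0) = 83.3557 65.5142 41.9500 10.8275 0.0000
step 3: (k=3,j=0): S=63.9256, (K−S)⁺=75.0544, hold=74.3516 ⇒ V=75.0544 exercise | (k=3,j=1): S=84.4298, (K−S)⁺=54.5502, hold=53.8474 ⇒ V=54.5502 exercise | (k=3,j=2): S=111.5107, (K−S)⁺=27.4693, hold=26.7665 ⇒ V=27.4693 exercise | (k=3,j=3): S=147.2778, (K−S)⁺=0.0000, hold=5.5642 ⇒ V=5.5642 continue  boundary S*=111.5107
step 2: (k=2,j=0): S=73.4658, (K−S)⁺=65.5142, hold=64.8114 ⇒ V=65.5142 exercise | (k=2,j=1): S=97.0300, (K−S)⁺=41.9500, hold=41.2472 ⇒ V=41.9500 exercise | (k=2,j=2): S=128.1525, (K−S)⁺=10.8275, hold=16.7930 ⇒ V=16.7930 continue  boundary S*=97.0300
step 1: (k=1,j=0): S=84.4298, (K−S)⁺=54.5502, hold=53.8474 ⇒ V=54.5502 exercise | (k=1,j=1): S=111.5107, (K−S)⁺=27.4693, hold=29.6361 ⇒ V=29.6361 continue  boundary S*=84.4298
step 0: (k=0,j=0): S=97.0300, (K−S)⁺=41.9500, hold=42.2895 ⇒ V=42.2895 continue  boundary S*=-

price = 42.2895
boundary = - 84.4298 97.0300 111.5107
tree:
42.2895
54.5502 29.6361
65.5142 41.9500 16.7930
75.0544 54.5502 27.4693 5.5642
83.3557 65.5142 41.9500 10.8275 0.0000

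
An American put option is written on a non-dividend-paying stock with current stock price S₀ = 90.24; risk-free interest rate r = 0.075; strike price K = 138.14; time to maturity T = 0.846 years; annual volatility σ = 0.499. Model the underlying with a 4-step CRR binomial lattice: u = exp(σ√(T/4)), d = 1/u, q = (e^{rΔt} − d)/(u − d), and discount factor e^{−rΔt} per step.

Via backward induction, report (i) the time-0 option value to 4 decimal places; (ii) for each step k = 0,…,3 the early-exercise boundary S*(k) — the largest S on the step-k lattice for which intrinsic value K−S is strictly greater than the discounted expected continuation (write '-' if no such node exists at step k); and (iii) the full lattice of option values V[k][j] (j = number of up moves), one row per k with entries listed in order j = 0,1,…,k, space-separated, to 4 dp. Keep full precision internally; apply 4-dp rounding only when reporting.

price = 48.5317
boundary = - 71.7356 90.2400 71.7356
tree:
48.5317
66.4044 30.5930
81.1143 47.9000 12.6729
92.8079 66.4044 24.6380 0.0000
102.1036 81.1143 47.9000 0.0000 0.0000

Δt=0.21150, u=1.25795, d=0.79494, q=0.47741, disc=e^(-rΔt)=0.98426
k=4 terminal: V=max(K-S,0) → 102.1036 81.1143 47.9000 0.0000 0.0000
k=3: j=0 S=45.3321 intr=92.8079 cont=90.6339 V=92.8079[EX]; j=1 S=71.7356 intr=66.4044 cont=64.2304 V=66.4044[EX]; j=2 S=113.5177 intr=24.6223 cont=24.6380 V=24.6380[hold]; j=3 S=179.6355 intr=0.0000 cont=0.0000 V=0.0000[hold]  S*(3)=71.7356
k=2: j=0 S=57.0257 intr=81.1143 cont=78.9404 V=81.1143[EX]; j=1 S=90.2400 intr=47.9000 cont=45.7334 V=47.9000[EX]; j=2 S=142.7999 intr=0.0000 cont=12.6729 V=12.6729[hold]  S*(2)=90.2400
k=1: j=0 S=71.7356 intr=66.4044 cont=64.2304 V=66.4044[EX]; j=1 S=113.5177 intr=24.6223 cont=30.5930 V=30.5930[hold]  S*(1)=71.7356
k=0: j=0 S=90.2400 intr=47.9000 cont=48.5317 V=48.5317[hold]  S*(0)=-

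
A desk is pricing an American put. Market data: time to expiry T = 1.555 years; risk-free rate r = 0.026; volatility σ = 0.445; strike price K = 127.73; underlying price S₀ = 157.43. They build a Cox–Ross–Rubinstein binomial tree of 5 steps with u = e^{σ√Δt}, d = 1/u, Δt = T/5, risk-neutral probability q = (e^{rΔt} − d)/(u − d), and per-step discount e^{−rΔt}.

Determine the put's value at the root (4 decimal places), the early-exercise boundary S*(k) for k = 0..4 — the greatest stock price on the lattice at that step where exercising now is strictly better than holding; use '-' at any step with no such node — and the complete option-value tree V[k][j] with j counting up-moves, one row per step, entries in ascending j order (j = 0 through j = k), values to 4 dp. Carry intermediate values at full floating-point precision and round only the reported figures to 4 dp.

Δt=0.31100  u=1.28167  d=0.78023  q=0.45447  discount=0.99195
step 5 (expiry): payoffs max(K−S,0) = 82.2098 52.9548 4.8982 0.0000 0.0000 0.0000
step 4: (k=4,j=0): S=58.3420, (K−S)⁺=69.3880, hold=68.3594 ⇒ V=69.3880 exercise | (k=4,j=1): S=95.8372, (K−S)⁺=31.8928, hold=30.8641 ⇒ V=31.8928 exercise | (k=4,j=2): S=157.4300, (K−S)⁺=0.0000, hold=2.6506 ⇒ V=2.6506 continue | (k=4,j=3): S=258.6073, (K−S)⁺=0.0000, hold=0.0000 ⇒ V=0.0000 continue | (k=4,j=4): S=424.8092, (K−S)⁺=0.0000, hold=0.0000 ⇒ V=0.0000 continue  boundary S*=95.8372
step 3: (k=3,j=0): S=74.7752, (K−S)⁺=52.9548, hold=51.9261 ⇒ V=52.9548 exercise | (k=3,j=1): S=122.8318, (K−S)⁺=4.8982, hold=18.4534 ⇒ V=18.4534 continue | (k=3,j=2): S=201.7735, (K−S)⁺=0.0000, hold=1.4343 ⇒ V=1.4343 continue | (k=3,j=3): S=331.4495, (K−S)⁺=0.0000, hold=0.0000 ⇒ V=0.0000 continue  boundary S*=74.7752
step 2: (k=2,j=0): S=95.8372, (K−S)⁺=31.8928, hold=36.9749 ⇒ V=36.9749 continue | (k=2,j=1): S=157.4300, (K−S)⁺=0.0000, hold=10.6325 ⇒ V=10.6325 continue | (k=2,j=2): S=258.6073, (K−S)⁺=0.0000, hold=0.7762 ⇒ V=0.7762 continue  boundary S*=-
step 1: (k=1,j=0): S=122.8318, (K−S)⁺=4.8982, hold=24.8018 ⇒ V=24.8018 continue | (k=1,j=1): S=201.7735, (K−S)⁺=0.0000, hold=6.1036 ⇒ V=6.1036 continue  boundary S*=-
step 0: (k=0,j=0): S=157.4300, (K−S)⁺=0.0000, hold=16.1728 ⇒ V=16.1728 continue  boundary S*=-

price = 16.1728
boundary = - - - 74.7752 95.8372
tree:
16.1728
24.8018 6.1036
36.9749 10.6325 0.7762
52.9548 18.4534 1.4343 0.0000
69.3880 31.8928 2.6506 0.0000 0.0000
82.2098 52.9548 4.8982 0.0000 0.0000 0.0000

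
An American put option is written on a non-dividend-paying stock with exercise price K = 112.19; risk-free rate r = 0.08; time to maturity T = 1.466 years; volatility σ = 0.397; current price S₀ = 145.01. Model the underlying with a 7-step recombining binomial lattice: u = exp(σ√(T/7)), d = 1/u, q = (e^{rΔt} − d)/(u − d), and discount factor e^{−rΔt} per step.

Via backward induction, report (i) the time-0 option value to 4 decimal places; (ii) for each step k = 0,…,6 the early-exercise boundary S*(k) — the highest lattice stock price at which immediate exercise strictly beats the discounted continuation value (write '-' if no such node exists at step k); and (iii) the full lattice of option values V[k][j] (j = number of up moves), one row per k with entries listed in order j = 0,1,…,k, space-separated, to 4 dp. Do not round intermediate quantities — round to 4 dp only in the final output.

params: Δt=0.20943 u=1.19923 d=0.83387 q=0.50095 e^(-rΔt)=0.98339
t_7 payoffs: 71.5384 53.7267 28.1106 0.0000 0.0000 0.0000 0.0000 0.0000
t_6: node(6,0) S=48.7507 payoff=63.4393 vs cont=61.5753 → 63.4393 [stop]  node(6,1) S=70.1111 payoff=42.0789 vs cont=40.2149 → 42.0789 [stop]  node(6,2) S=100.8306 payoff=11.3594 vs cont=13.7956 → 13.7956 [wait]  node(6,3) S=145.0100 payoff=0.0000 vs cont=0.0000 → 0.0000 [wait]  node(6,4) S=208.5469 payoff=0.0000 vs cont=0.0000 → 0.0000 [wait]  node(6,5) S=299.9228 payoff=0.0000 vs cont=0.0000 → 0.0000 [wait]  node(6,6) S=431.3355 payoff=0.0000 vs cont=0.0000 → 0.0000 [wait]  ⇒ S*(6)=70.1111
t_5: node(5,0) S=58.4633 payoff=53.7267 vs cont=51.8627 → 53.7267 [stop]  node(5,1) S=84.0794 payoff=28.1106 vs cont=27.4468 → 28.1106 [stop]  node(5,2) S=120.9192 payoff=0.0000 vs cont=6.7704 → 6.7704 [wait]  node(5,3) S=173.9005 payoff=0.0000 vs cont=0.0000 → 0.0000 [wait]  node(5,4) S=250.0959 payoff=0.0000 vs cont=0.0000 → 0.0000 [wait]  node(5,5) S=359.6767 payoff=0.0000 vs cont=0.0000 → 0.0000 [wait]  ⇒ S*(5)=84.0794
t_4: node(4,0) S=70.1111 payoff=42.0789 vs cont=40.2149 → 42.0789 [stop]  node(4,1) S=100.8306 payoff=11.3594 vs cont=17.1309 → 17.1309 [wait]  node(4,2) S=145.0100 payoff=0.0000 vs cont=3.3226 → 3.3226 [wait]  node(4,3) S=208.5469 payoff=0.0000 vs cont=0.0000 → 0.0000 [wait]  node(4,4) S=299.9228 payoff=0.0000 vs cont=0.0000 → 0.0000 [wait]  ⇒ S*(4)=70.1111
t_3: node(3,0) S=84.0794 payoff=28.1106 vs cont=29.0898 → 29.0898 [wait]  node(3,1) S=120.9192 payoff=0.0000 vs cont=10.0440 → 10.0440 [wait]  node(3,2) S=173.9005 payoff=0.0000 vs cont=1.6306 → 1.6306 [wait]  node(3,3) S=250.0959 payoff=0.0000 vs cont=0.0000 → 0.0000 [wait]  ⇒ S*(3)=-
t_2: node(2,0) S=100.8306 payoff=11.3594 vs cont=19.2240 → 19.2240 [wait]  node(2,1) S=145.0100 payoff=0.0000 vs cont=5.7325 → 5.7325 [wait]  node(2,2) S=208.5469 payoff=0.0000 vs cont=0.8002 → 0.8002 [wait]  ⇒ S*(2)=-
t_1: node(1,0) S=120.9192 payoff=0.0000 vs cont=12.2584 → 12.2584 [wait]  node(1,1) S=173.9005 payoff=0.0000 vs cont=3.2075 → 3.2075 [wait]  ⇒ S*(1)=-
t_0: node(0,0) S=145.0100 payoff=0.0000 vs cont=7.5960 → 7.5960 [wait]  ⇒ S*(0)=-

price = 7.5960
boundary = - - - - 70.1111 84.0794 70.1111
tree:
7.5960
12.2584 3.2075
19.2240 5.7325 0.8002
29.0898 10.0440 1.6306 0.0000
42.0789 17.1309 3.3226 0.0000 0.0000
53.7267 28.1106 6.7704 0.0000 0.0000 0.0000
63.4393 42.0789 13.7956 0.0000 0.0000 0.0000 0.0000
71.5384 53.7267 28.1106 0.0000 0.0000 0.0000 0.0000 0.0000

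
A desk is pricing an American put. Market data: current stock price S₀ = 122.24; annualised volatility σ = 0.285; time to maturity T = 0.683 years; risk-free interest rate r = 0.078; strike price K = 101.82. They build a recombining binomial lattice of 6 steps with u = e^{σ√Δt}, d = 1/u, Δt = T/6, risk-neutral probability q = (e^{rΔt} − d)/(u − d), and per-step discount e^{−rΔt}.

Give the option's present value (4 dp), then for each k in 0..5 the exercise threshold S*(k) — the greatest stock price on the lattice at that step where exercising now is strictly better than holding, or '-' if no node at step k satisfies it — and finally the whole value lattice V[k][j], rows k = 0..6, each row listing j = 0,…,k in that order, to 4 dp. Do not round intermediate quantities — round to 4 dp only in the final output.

price = 2.1285
boundary = - - - - 83.2093 91.6078
tree:
2.1285
3.8241 0.6139
6.7170 1.2434 0.0486
11.4378 2.5138 0.1026 0.0000
18.6107 5.0722 0.2166 0.0000 0.0000
26.2392 10.2122 0.4574 0.0000 0.0000 0.0000
33.1683 18.6107 0.9661 0.0000 0.0000 0.0000 0.0000

params: Δt=0.11383 u=1.10093 d=0.90832 q=0.52228 e^(-rΔt)=0.99116
t_6 payoffs: 33.1683 18.6107 0.9661 0.0000 0.0000 0.0000 0.0000
t_5: node(5,0) S=75.5808 payoff=26.2392 vs cont=25.3391 → 26.2392 [stop]  node(5,1) S=91.6078 payoff=10.2122 vs cont=9.3122 → 10.2122 [stop]  node(5,2) S=111.0332 payoff=0.0000 vs cont=0.4574 → 0.4574 [wait]  node(5,3) S=134.5779 payoff=0.0000 vs cont=0.0000 → 0.0000 [wait]  node(5,4) S=163.1152 payoff=0.0000 vs cont=0.0000 → 0.0000 [wait]  node(5,5) S=197.7038 payoff=0.0000 vs cont=0.0000 → 0.0000 [wait]  ⇒ S*(5)=91.6078
t_4: node(4,0) S=83.2093 payoff=18.6107 vs cont=17.7106 → 18.6107 [stop]  node(4,1) S=100.8539 payoff=0.9661 vs cont=5.0722 → 5.0722 [wait]  node(4,2) S=122.2400 payoff=0.0000 vs cont=0.2166 → 0.2166 [wait]  node(4,3) S=148.1610 payoff=0.0000 vs cont=0.0000 → 0.0000 [wait]  node(4,4) S=179.5786 payoff=0.0000 vs cont=0.0000 → 0.0000 [wait]  ⇒ S*(4)=83.2093
t_3: node(3,0) S=91.6078 payoff=10.2122 vs cont=11.4378 → 11.4378 [wait]  node(3,1) S=111.0332 payoff=0.0000 vs cont=2.5138 → 2.5138 [wait]  node(3,2) S=134.5779 payoff=0.0000 vs cont=0.1026 → 0.1026 [wait]  node(3,3) S=163.1152 payoff=0.0000 vs cont=0.0000 → 0.0000 [wait]  ⇒ S*(3)=-
t_2: node(2,0) S=100.8539 payoff=0.9661 vs cont=6.7170 → 6.7170 [wait]  node(2,1) S=122.2400 payoff=0.0000 vs cont=1.2434 → 1.2434 [wait]  node(2,2) S=148.1610 payoff=0.0000 vs cont=0.0486 → 0.0486 [wait]  ⇒ S*(2)=-
t_1: node(1,0) S=111.0332 payoff=0.0000 vs cont=3.8241 → 3.8241 [wait]  node(1,1) S=134.5779 payoff=0.0000 vs cont=0.6139 → 0.6139 [wait]  ⇒ S*(1)=-
t_0: node(0,0) S=122.2400 payoff=0.0000 vs cont=2.1285 → 2.1285 [wait]  ⇒ S*(0)=-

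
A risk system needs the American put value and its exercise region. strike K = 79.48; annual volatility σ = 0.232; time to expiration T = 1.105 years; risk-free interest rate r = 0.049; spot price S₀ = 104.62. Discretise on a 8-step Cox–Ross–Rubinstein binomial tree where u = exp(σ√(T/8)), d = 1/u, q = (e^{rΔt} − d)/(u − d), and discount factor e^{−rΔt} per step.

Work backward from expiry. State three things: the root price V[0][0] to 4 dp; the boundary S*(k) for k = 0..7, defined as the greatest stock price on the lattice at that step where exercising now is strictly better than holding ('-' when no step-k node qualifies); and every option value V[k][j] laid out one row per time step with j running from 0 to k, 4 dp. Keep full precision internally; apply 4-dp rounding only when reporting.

Δt=0.13812, u=1.09005, d=0.91739, q=0.51779, disc=e^(-rΔt)=0.99325
k=8 terminal: V=max(K-S,0) → 26.9939 17.1155 5.3780 0.0000 0.0000 0.0000 0.0000 0.0000 0.0000
k=7: j=0 S=57.2125 intr=22.2675 cont=21.7314 V=22.2675[EX]; j=1 S=67.9804 intr=11.4996 cont=10.9635 V=11.4996[EX]; j=2 S=80.7748 intr=0.0000 cont=2.5759 V=2.5759[hold]; j=3 S=95.9773 intr=0.0000 cont=0.0000 V=0.0000[hold]; j=4 S=114.0410 intr=0.0000 cont=0.0000 V=0.0000[hold]; j=5 S=135.5044 intr=0.0000 cont=0.0000 V=0.0000[hold]; j=6 S=161.0075 intr=0.0000 cont=0.0000 V=0.0000[hold]; j=7 S=191.3104 intr=0.0000 cont=0.0000 V=0.0000[hold]  S*(7)=67.9804
k=6: j=0 S=62.3645 intr=17.1155 cont=16.5794 V=17.1155[EX]; j=1 S=74.1020 intr=5.3780 cont=6.8326 V=6.8326[hold]; j=2 S=88.0485 intr=0.0000 cont=1.2337 V=1.2337[hold]; j=3 S=104.6200 intr=0.0000 cont=0.0000 V=0.0000[hold]; j=4 S=124.3103 intr=0.0000 cont=0.0000 V=0.0000[hold]; j=5 S=147.7065 intr=0.0000 cont=0.0000 V=0.0000[hold]; j=6 S=175.5061 intr=0.0000 cont=0.0000 V=0.0000[hold]  S*(6)=62.3645
k=5: j=0 S=67.9804 intr=11.4996 cont=11.7116 V=11.7116[hold]; j=1 S=80.7748 intr=0.0000 cont=3.9070 V=3.9070[hold]; j=2 S=95.9773 intr=0.0000 cont=0.5909 V=0.5909[hold]; j=3 S=114.0410 intr=0.0000 cont=0.0000 V=0.0000[hold]; j=4 S=135.5044 intr=0.0000 cont=0.0000 V=0.0000[hold]; j=5 S=161.0075 intr=0.0000 cont=0.0000 V=0.0000[hold]  S*(5)=-
k=4: j=0 S=74.1020 intr=5.3780 cont=7.6187 V=7.6187[hold]; j=1 S=88.0485 intr=0.0000 cont=2.1752 V=2.1752[hold]; j=2 S=104.6200 intr=0.0000 cont=0.2830 V=0.2830[hold]; j=3 S=124.3103 intr=0.0000 cont=0.0000 V=0.0000[hold]; j=4 S=147.7065 intr=0.0000 cont=0.0000 V=0.0000[hold]  S*(4)=-
k=3: j=0 S=80.7748 intr=0.0000 cont=4.7678 V=4.7678[hold]; j=1 S=95.9773 intr=0.0000 cont=1.1874 V=1.1874[hold]; j=2 S=114.0410 intr=0.0000 cont=0.1356 V=0.1356[hold]; j=3 S=135.5044 intr=0.0000 cont=0.0000 V=0.0000[hold]  S*(3)=-
k=2: j=0 S=88.0485 intr=0.0000 cont=2.8942 V=2.8942[hold]; j=1 S=104.6200 intr=0.0000 cont=0.6384 V=0.6384[hold]; j=2 S=124.3103 intr=0.0000 cont=0.0649 V=0.0649[hold]  S*(2)=-
k=1: j=0 S=95.9773 intr=0.0000 cont=1.7145 V=1.7145[hold]; j=1 S=114.0410 intr=0.0000 cont=0.3392 V=0.3392[hold]  S*(1)=-
k=0: j=0 S=104.6200 intr=0.0000 cont=0.9956 V=0.9956[hold]  S*(0)=-

price = 0.9956
boundary = - - - - - - 62.3645 67.9804
tree:
0.9956
1.7145 0.3392
2.8942 0.6384 0.0649
4.7678 1.1874 0.1356 0.0000
7.6187 2.1752 0.2830 0.0000 0.0000
11.7116 3.9070 0.5909 0.0000 0.0000 0.0000
17.1155 6.8326 1.2337 0.0000 0.0000 0.0000 0.0000
22.2675 11.4996 2.5759 0.0000 0.0000 0.0000 0.0000 0.0000
26.9939 17.1155 5.3780 0.0000 0.0000 0.0000 0.0000 0.0000 0.0000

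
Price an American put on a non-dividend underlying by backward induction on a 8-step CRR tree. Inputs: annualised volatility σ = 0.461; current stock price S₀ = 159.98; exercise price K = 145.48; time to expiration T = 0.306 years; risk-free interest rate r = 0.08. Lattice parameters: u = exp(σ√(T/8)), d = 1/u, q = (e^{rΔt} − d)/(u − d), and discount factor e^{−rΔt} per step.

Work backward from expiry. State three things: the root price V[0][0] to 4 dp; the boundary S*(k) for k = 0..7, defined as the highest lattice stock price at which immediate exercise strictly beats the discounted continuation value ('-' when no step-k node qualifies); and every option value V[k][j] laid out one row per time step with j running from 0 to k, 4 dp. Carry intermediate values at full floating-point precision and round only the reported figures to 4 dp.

price = 8.5342
boundary = - - - - - 101.9259 111.5426 122.0666
tree:
8.5342
12.6384 4.3907
18.1963 7.0342 1.7151
25.3463 10.9984 3.0244 0.3869
33.9687 16.6873 5.2500 0.7676 0.0000
43.5541 24.3785 8.9268 1.5231 0.0000 0.0000
52.3417 33.9374 14.7561 3.0220 0.0000 0.0000 0.0000
60.3717 43.5541 23.4134 5.9959 0.0000 0.0000 0.0000 0.0000
67.7093 52.3417 33.9374 11.8964 0.0000 0.0000 0.0000 0.0000 0.0000

Δt=0.03825, u=1.09435, d=0.91378, q=0.49445, disc=e^(-rΔt)=0.99694
k=8 terminal: V=max(K-S,0) → 67.7093 52.3417 33.9374 11.8964 0.0000 0.0000 0.0000 0.0000 0.0000
k=7: j=0 S=85.1083 intr=60.3717 cont=59.9272 V=60.3717[EX]; j=1 S=101.9259 intr=43.5541 cont=43.1096 V=43.5541[EX]; j=2 S=122.0666 intr=23.4134 cont=22.9689 V=23.4134[EX]; j=3 S=146.1872 intr=0.0000 cont=5.9959 V=5.9959[hold]; j=4 S=175.0741 intr=0.0000 cont=0.0000 V=0.0000[hold]; j=5 S=209.6691 intr=0.0000 cont=0.0000 V=0.0000[hold]; j=6 S=251.1001 intr=0.0000 cont=0.0000 V=0.0000[hold]; j=7 S=300.7180 intr=0.0000 cont=0.0000 V=0.0000[hold]  S*(7)=122.0666
k=6: j=0 S=93.1383 intr=52.3417 cont=51.8972 V=52.3417[EX]; j=1 S=111.5426 intr=33.9374 cont=33.4929 V=33.9374[EX]; j=2 S=133.5836 intr=11.8964 cont=14.7561 V=14.7561[hold]; j=3 S=159.9800 intr=0.0000 cont=3.0220 V=3.0220[hold]; j=4 S=191.5924 intr=0.0000 cont=0.0000 V=0.0000[hold]; j=5 S=229.4514 intr=0.0000 cont=0.0000 V=0.0000[hold]; j=6 S=274.7914 intr=0.0000 cont=0.0000 V=0.0000[hold]  S*(6)=111.5426
k=5: j=0 S=101.9259 intr=43.5541 cont=43.1096 V=43.5541[EX]; j=1 S=122.0666 intr=23.4134 cont=24.3785 V=24.3785[hold]; j=2 S=146.1872 intr=0.0000 cont=8.9268 V=8.9268[hold]; j=3 S=175.0741 intr=0.0000 cont=1.5231 V=1.5231[hold]; j=4 S=209.6691 intr=0.0000 cont=0.0000 V=0.0000[hold]; j=5 S=251.1001 intr=0.0000 cont=0.0000 V=0.0000[hold]  S*(5)=101.9259
k=4: j=0 S=111.5426 intr=33.9374 cont=33.9687 V=33.9687[hold]; j=1 S=133.5836 intr=11.8964 cont=16.6873 V=16.6873[hold]; j=2 S=159.9800 intr=0.0000 cont=5.2500 V=5.2500[hold]; j=3 S=191.5924 intr=0.0000 cont=0.7676 V=0.7676[hold]; j=4 S=229.4514 intr=0.0000 cont=0.0000 V=0.0000[hold]  S*(4)=-
k=3: j=0 S=122.0666 intr=23.4134 cont=25.3463 V=25.3463[hold]; j=1 S=146.1872 intr=0.0000 cont=10.9984 V=10.9984[hold]; j=2 S=175.0741 intr=0.0000 cont=3.0244 V=3.0244[hold]; j=3 S=209.6691 intr=0.0000 cont=0.3869 V=0.3869[hold]  S*(3)=-
k=2: j=0 S=133.5836 intr=11.8964 cont=18.1963 V=18.1963[hold]; j=1 S=159.9800 intr=0.0000 cont=7.0342 V=7.0342[hold]; j=2 S=191.5924 intr=0.0000 cont=1.7151 V=1.7151[hold]  S*(2)=-
k=1: j=0 S=146.1872 intr=0.0000 cont=12.6384 V=12.6384[hold]; j=1 S=175.0741 intr=0.0000 cont=4.3907 V=4.3907[hold]  S*(1)=-
k=0: j=0 S=159.9800 intr=0.0000 cont=8.5342 V=8.5342[hold]  S*(0)=-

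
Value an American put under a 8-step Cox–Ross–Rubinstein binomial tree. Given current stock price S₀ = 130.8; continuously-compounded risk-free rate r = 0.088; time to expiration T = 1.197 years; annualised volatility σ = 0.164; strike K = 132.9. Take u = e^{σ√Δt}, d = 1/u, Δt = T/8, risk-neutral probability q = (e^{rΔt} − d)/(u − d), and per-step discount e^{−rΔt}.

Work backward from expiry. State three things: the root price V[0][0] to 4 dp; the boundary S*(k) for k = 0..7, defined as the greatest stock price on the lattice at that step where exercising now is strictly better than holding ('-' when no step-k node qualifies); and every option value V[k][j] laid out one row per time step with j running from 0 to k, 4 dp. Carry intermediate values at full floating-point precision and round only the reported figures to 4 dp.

price = 6.0732
boundary = - - 115.2144 108.1325 115.2144 122.7601 115.2144 122.7601
tree:
6.0732
10.5151 3.1046
17.6856 5.7388 1.3328
24.7675 10.2732 2.6980 0.4084
31.4141 17.6856 5.3224 0.9240 0.0571
37.6522 24.7675 10.1399 2.0743 0.1406 0.0000
43.5068 31.4141 17.6856 4.6129 0.3463 0.0000 0.0000
49.0016 37.6522 24.7675 10.1399 0.8528 0.0000 0.0000 0.0000
54.1586 43.5068 31.4141 17.6856 2.1000 0.0000 0.0000 0.0000 0.0000

Δt=0.14963  u=1.06549  d=0.93853  q=0.58854  discount=0.98692
step 8 (expiry): payoffs max(K−S,0) = 54.1586 43.5068 31.4141 17.6856 2.1000 0.0000 0.0000 0.0000 0.0000
step 7: (k=7,j=0): S=83.8984, (K−S)⁺=49.0016, hold=47.2631 ⇒ V=49.0016 exercise | (k=7,j=1): S=95.2478, (K−S)⁺=37.6522, hold=35.9138 ⇒ V=37.6522 exercise | (k=7,j=2): S=108.1325, (K−S)⁺=24.7675, hold=23.0291 ⇒ V=24.7675 exercise | (k=7,j=3): S=122.7601, (K−S)⁺=10.1399, hold=8.4015 ⇒ V=10.1399 exercise | (k=7,j=4): S=139.3665, (K−S)⁺=0.0000, hold=0.8528 ⇒ V=0.8528 continue | (k=7,j=5): S=158.2193, (K−S)⁺=0.0000, hold=0.0000 ⇒ V=0.0000 continue | (k=7,j=6): S=179.6224, (K−S)⁺=0.0000, hold=0.0000 ⇒ V=0.0000 continue | (k=7,j=7): S=203.9208, (K−S)⁺=0.0000, hold=0.0000 ⇒ V=0.0000 continue  boundary S*=122.7601
step 6: (k=6,j=0): S=89.3932, (K−S)⁺=43.5068, hold=41.7684 ⇒ V=43.5068 exercise | (k=6,j=1): S=101.4859, (K−S)⁺=31.4141, hold=29.6757 ⇒ V=31.4141 exercise | (k=6,j=2): S=115.2144, (K−S)⁺=17.6856, hold=15.9472 ⇒ V=17.6856 exercise | (k=6,j=3): S=130.8000, (K−S)⁺=2.1000, hold=4.6129 ⇒ V=4.6129 continue | (k=6,j=4): S=148.4940, (K−S)⁺=0.0000, hold=0.3463 ⇒ V=0.3463 continue | (k=6,j=5): S=168.5815, (K−S)⁺=0.0000, hold=0.0000 ⇒ V=0.0000 continue | (k=6,j=6): S=191.3864, (K−S)⁺=0.0000, hold=0.0000 ⇒ V=0.0000 continue  boundary S*=115.2144
step 5: (k=5,j=0): S=95.2478, (K−S)⁺=37.6522, hold=35.9138 ⇒ V=37.6522 exercise | (k=5,j=1): S=108.1325, (K−S)⁺=24.7675, hold=23.0291 ⇒ V=24.7675 exercise | (k=5,j=2): S=122.7601, (K−S)⁺=10.1399, hold=9.8611 ⇒ V=10.1399 exercise | (k=5,j=3): S=139.3665, (K−S)⁺=0.0000, hold=2.0743 ⇒ V=2.0743 continue | (k=5,j=4): S=158.2193, (K−S)⁺=0.0000, hold=0.1406 ⇒ V=0.1406 continue | (k=5,j=5): S=179.6224, (K−S)⁺=0.0000, hold=0.0000 ⇒ V=0.0000 continue  boundary S*=122.7601
step 4: (k=4,j=0): S=101.4859, (K−S)⁺=31.4141, hold=29.6757 ⇒ V=31.4141 exercise | (k=4,j=1): S=115.2144, (K−S)⁺=17.6856, hold=15.9472 ⇒ V=17.6856 exercise | (k=4,j=2): S=130.8000, (K−S)⁺=2.1000, hold=5.3224 ⇒ V=5.3224 continue | (k=4,j=3): S=148.4940, (K−S)⁺=0.0000, hold=0.9240 ⇒ V=0.9240 continue | (k=4,j=4): S=168.5815, (K−S)⁺=0.0000, hold=0.0571 ⇒ V=0.0571 continue  boundary S*=115.2144
step 3: (k=3,j=0): S=108.1325, (K−S)⁺=24.7675, hold=23.0291 ⇒ V=24.7675 exercise | (k=3,j=1): S=122.7601, (K−S)⁺=10.1399, hold=10.2732 ⇒ V=10.2732 continue | (k=3,j=2): S=139.3665, (K−S)⁺=0.0000, hold=2.6980 ⇒ V=2.6980 continue | (k=3,j=3): S=158.2193, (K−S)⁺=0.0000, hold=0.4084 ⇒ V=0.4084 continue  boundary S*=108.1325
step 2: (k=2,j=0): S=115.2144, (K−S)⁺=17.6856, hold=16.0246 ⇒ V=17.6856 exercise | (k=2,j=1): S=130.8000, (K−S)⁺=2.1000, hold=5.7388 ⇒ V=5.7388 continue | (k=2,j=2): S=148.4940, (K−S)⁺=0.0000, hold=1.3328 ⇒ V=1.3328 continue  boundary S*=115.2144
step 1: (k=1,j=0): S=122.7601, (K−S)⁺=10.1399, hold=10.5151 ⇒ V=10.5151 continue | (k=1,j=1): S=139.3665, (K−S)⁺=0.0000, hold=3.1046 ⇒ V=3.1046 continue  boundary S*=-
step 0: (k=0,j=0): S=130.8000, (K−S)⁺=2.1000, hold=6.0732 ⇒ V=6.0732 continue  boundary S*=-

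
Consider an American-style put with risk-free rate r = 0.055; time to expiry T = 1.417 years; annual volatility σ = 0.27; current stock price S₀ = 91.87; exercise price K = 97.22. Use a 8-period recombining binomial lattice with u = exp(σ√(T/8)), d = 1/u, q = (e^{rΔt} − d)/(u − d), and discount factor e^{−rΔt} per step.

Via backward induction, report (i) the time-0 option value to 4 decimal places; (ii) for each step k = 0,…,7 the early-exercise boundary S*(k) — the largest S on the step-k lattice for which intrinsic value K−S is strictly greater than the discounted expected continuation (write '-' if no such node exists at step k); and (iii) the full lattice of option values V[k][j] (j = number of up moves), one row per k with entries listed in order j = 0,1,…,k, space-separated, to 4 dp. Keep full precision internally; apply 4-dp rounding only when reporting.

price = 11.9821
boundary = - - 73.1937 65.3316 73.1937 65.3316 73.1937 82.0018
tree:
11.9821
17.2437 7.2471
24.0263 11.1742 3.6808
31.8884 16.6957 6.1787 1.3948
38.9059 24.0263 10.0987 2.5987 0.2856
45.1697 31.8884 15.9450 4.7763 0.5942 0.0000
50.7606 38.9059 24.0263 8.6258 1.2362 0.0000 0.0000
55.7510 45.1697 31.8884 15.2182 2.5717 0.0000 0.0000 0.0000
60.2054 50.7606 38.9059 24.0263 5.3500 0.0000 0.0000 0.0000 0.0000

params: Δt=0.17713 u=1.12034 d=0.89259 q=0.51460 e^(-rΔt)=0.99031
t_8 payoffs: 60.2054 50.7606 38.9059 24.0263 5.3500 0.0000 0.0000 0.0000 0.0000
t_7: node(7,0) S=41.4690 payoff=55.7510 vs cont=54.8085 → 55.7510 [stop]  node(7,1) S=52.0503 payoff=45.1697 vs cont=44.2272 → 45.1697 [stop]  node(7,2) S=65.3316 payoff=31.8884 vs cont=30.9459 → 31.8884 [stop]  node(7,3) S=82.0018 payoff=15.2182 vs cont=14.2756 → 15.2182 [stop]  node(7,4) S=102.9257 payoff=0.0000 vs cont=2.5717 → 2.5717 [wait]  node(7,5) S=129.1885 payoff=0.0000 vs cont=0.0000 → 0.0000 [wait]  node(7,6) S=162.1527 payoff=0.0000 vs cont=0.0000 → 0.0000 [wait]  node(7,7) S=203.5281 payoff=0.0000 vs cont=0.0000 → 0.0000 [wait]  ⇒ S*(7)=82.0018
t_6: node(6,0) S=46.4594 payoff=50.7606 vs cont=49.8181 → 50.7606 [stop]  node(6,1) S=58.3141 payoff=38.9059 vs cont=37.9634 → 38.9059 [stop]  node(6,2) S=73.1937 payoff=24.0263 vs cont=23.0838 → 24.0263 [stop]  node(6,3) S=91.8700 payoff=5.3500 vs cont=8.6258 → 8.6258 [wait]  node(6,4) S=115.3118 payoff=0.0000 vs cont=1.2362 → 1.2362 [wait]  node(6,5) S=144.7352 payoff=0.0000 vs cont=0.0000 → 0.0000 [wait]  node(6,6) S=181.6663 payoff=0.0000 vs cont=0.0000 → 0.0000 [wait]  ⇒ S*(6)=73.1937
t_5: node(5,0) S=52.0503 payoff=45.1697 vs cont=44.2272 → 45.1697 [stop]  node(5,1) S=65.3316 payoff=31.8884 vs cont=30.9459 → 31.8884 [stop]  node(5,2) S=82.0018 payoff=15.2182 vs cont=15.9450 → 15.9450 [wait]  node(5,3) S=102.9257 payoff=0.0000 vs cont=4.7763 → 4.7763 [wait]  node(5,4) S=129.1885 payoff=0.0000 vs cont=0.5942 → 0.5942 [wait]  node(5,5) S=162.1527 payoff=0.0000 vs cont=0.0000 → 0.0000 [wait]  ⇒ S*(5)=65.3316
t_4: node(4,0) S=58.3141 payoff=38.9059 vs cont=37.9634 → 38.9059 [stop]  node(4,1) S=73.1937 payoff=24.0263 vs cont=23.4543 → 24.0263 [stop]  node(4,2) S=91.8700 payoff=5.3500 vs cont=10.0987 → 10.0987 [wait]  node(4,3) S=115.3118 payoff=0.0000 vs cont=2.5987 → 2.5987 [wait]  node(4,4) S=144.7352 payoff=0.0000 vs cont=0.2856 → 0.2856 [wait]  ⇒ S*(4)=73.1937
t_3: node(3,0) S=65.3316 payoff=31.8884 vs cont=30.9459 → 31.8884 [stop]  node(3,1) S=82.0018 payoff=15.2182 vs cont=16.6957 → 16.6957 [wait]  node(3,2) S=102.9257 payoff=0.0000 vs cont=6.1787 → 6.1787 [wait]  node(3,3) S=129.1885 payoff=0.0000 vs cont=1.3948 → 1.3948 [wait]  ⇒ S*(3)=65.3316
t_2: node(2,0) S=73.1937 payoff=24.0263 vs cont=23.8368 → 24.0263 [stop]  node(2,1) S=91.8700 payoff=5.3500 vs cont=11.1742 → 11.1742 [wait]  node(2,2) S=115.3118 payoff=0.0000 vs cont=3.6808 → 3.6808 [wait]  ⇒ S*(2)=73.1937
t_1: node(1,0) S=82.0018 payoff=15.2182 vs cont=17.2437 → 17.2437 [wait]  node(1,1) S=102.9257 payoff=0.0000 vs cont=7.2471 → 7.2471 [wait]  ⇒ S*(1)=-
t_0: node(0,0) S=91.8700 payoff=5.3500 vs cont=11.9821 → 11.9821 [wait]  ⇒ S*(0)=-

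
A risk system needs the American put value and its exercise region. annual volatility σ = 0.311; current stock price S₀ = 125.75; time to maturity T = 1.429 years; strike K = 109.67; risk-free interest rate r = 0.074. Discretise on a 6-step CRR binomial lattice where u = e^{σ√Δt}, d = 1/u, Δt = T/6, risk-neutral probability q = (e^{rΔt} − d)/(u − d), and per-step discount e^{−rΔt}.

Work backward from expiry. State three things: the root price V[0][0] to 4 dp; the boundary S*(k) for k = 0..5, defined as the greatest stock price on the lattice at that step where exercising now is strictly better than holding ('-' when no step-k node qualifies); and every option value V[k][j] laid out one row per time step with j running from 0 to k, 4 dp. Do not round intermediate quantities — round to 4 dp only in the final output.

params: Δt=0.23817 u=1.16390 d=0.85918 q=0.52048 e^(-rΔt)=0.98253
t_6 payoffs: 59.0855 41.1453 16.8423 0.0000 0.0000 0.0000 0.0000
t_5: node(5,0) S=58.8752 payoff=50.7948 vs cont=48.8789 → 50.7948 [stop]  node(5,1) S=79.7559 payoff=29.9141 vs cont=27.9982 → 29.9141 [stop]  node(5,2) S=108.0421 payoff=1.6279 vs cont=7.9351 → 7.9351 [wait]  node(5,3) S=146.3602 payoff=0.0000 vs cont=0.0000 → 0.0000 [wait]  node(5,4) S=198.2684 payoff=0.0000 vs cont=0.0000 → 0.0000 [wait]  node(5,5) S=268.5862 payoff=0.0000 vs cont=0.0000 → 0.0000 [wait]  ⇒ S*(5)=79.7559
t_4: node(4,0) S=68.5247 payoff=41.1453 vs cont=39.2293 → 41.1453 [stop]  node(4,1) S=92.8277 payoff=16.8423 vs cont=18.1518 → 18.1518 [wait]  node(4,2) S=125.7500 payoff=0.0000 vs cont=3.7386 → 3.7386 [wait]  node(4,3) S=170.3485 payoff=0.0000 vs cont=0.0000 → 0.0000 [wait]  node(4,4) S=230.7643 payoff=0.0000 vs cont=0.0000 → 0.0000 [wait]  ⇒ S*(4)=68.5247
t_3: node(3,0) S=79.7559 payoff=29.9141 vs cont=28.6679 → 29.9141 [stop]  node(3,1) S=108.0421 payoff=1.6279 vs cont=10.4639 → 10.4639 [wait]  node(3,2) S=146.3602 payoff=0.0000 vs cont=1.7614 → 1.7614 [wait]  node(3,3) S=198.2684 payoff=0.0000 vs cont=0.0000 → 0.0000 [wait]  ⇒ S*(3)=79.7559
t_2: node(2,0) S=92.8277 payoff=16.8423 vs cont=19.4450 → 19.4450 [wait]  node(2,1) S=125.7500 payoff=0.0000 vs cont=5.8308 → 5.8308 [wait]  node(2,2) S=170.3485 payoff=0.0000 vs cont=0.8299 → 0.8299 [wait]  ⇒ S*(2)=-
t_1: node(1,0) S=108.0421 payoff=1.6279 vs cont=12.1431 → 12.1431 [wait]  node(1,1) S=146.3602 payoff=0.0000 vs cont=3.1715 → 3.1715 [wait]  ⇒ S*(1)=-
t_0: node(0,0) S=125.7500 payoff=0.0000 vs cont=7.3430 → 7.3430 [wait]  ⇒ S*(0)=-

price = 7.3430
boundary = - - - 79.7559 68.5247 79.7559
tree:
7.3430
12.1431 3.1715
19.4450 5.8308 0.8299
29.9141 10.4639 1.7614 0.0000
41.1453 18.1518 3.7386 0.0000 0.0000
50.7948 29.9141 7.9351 0.0000 0.0000 0.0000
59.0855 41.1453 16.8423 0.0000 0.0000 0.0000 0.0000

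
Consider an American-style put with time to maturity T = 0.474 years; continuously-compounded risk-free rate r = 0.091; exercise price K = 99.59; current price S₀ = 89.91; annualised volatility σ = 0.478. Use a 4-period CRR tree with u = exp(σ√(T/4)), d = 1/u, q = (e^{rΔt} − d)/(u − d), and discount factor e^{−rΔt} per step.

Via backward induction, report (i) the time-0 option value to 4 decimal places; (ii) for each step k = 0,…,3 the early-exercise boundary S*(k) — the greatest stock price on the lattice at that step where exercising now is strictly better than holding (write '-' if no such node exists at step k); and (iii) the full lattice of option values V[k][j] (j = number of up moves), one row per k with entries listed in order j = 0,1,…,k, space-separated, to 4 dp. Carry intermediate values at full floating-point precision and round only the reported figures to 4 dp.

price = 16.2947
boundary = - - 64.6972 76.2687
tree:
16.2947
24.4002 8.2767
34.8928 14.0936 2.4471
44.7088 23.3213 4.8671 0.0000
53.0354 34.8928 9.6800 0.0000 0.0000

Δt=0.11850, u=1.17886, d=0.84828, q=0.49175, disc=e^(-rΔt)=0.98927
k=4 terminal: V=max(K-S,0) → 53.0354 34.8928 9.6800 0.0000 0.0000
k=3: j=0 S=54.8812 intr=44.7088 cont=43.6406 V=44.7088[EX]; j=1 S=76.2687 intr=23.3213 cont=22.2531 V=23.3213[EX]; j=2 S=105.9911 intr=0.0000 cont=4.8671 V=4.8671[hold]; j=3 S=147.2964 intr=0.0000 cont=0.0000 V=0.0000[hold]  S*(3)=76.2687
k=2: j=0 S=64.6972 intr=34.8928 cont=33.8247 V=34.8928[EX]; j=1 S=89.9100 intr=9.6800 cont=14.0936 V=14.0936[hold]; j=2 S=124.9484 intr=0.0000 cont=2.4471 V=2.4471[hold]  S*(2)=64.6972
k=1: j=0 S=76.2687 intr=23.3213 cont=24.4002 V=24.4002[hold]; j=1 S=105.9911 intr=0.0000 cont=8.2767 V=8.2767[hold]  S*(1)=-
k=0: j=0 S=89.9100 intr=9.6800 cont=16.2947 V=16.2947[hold]  S*(0)=-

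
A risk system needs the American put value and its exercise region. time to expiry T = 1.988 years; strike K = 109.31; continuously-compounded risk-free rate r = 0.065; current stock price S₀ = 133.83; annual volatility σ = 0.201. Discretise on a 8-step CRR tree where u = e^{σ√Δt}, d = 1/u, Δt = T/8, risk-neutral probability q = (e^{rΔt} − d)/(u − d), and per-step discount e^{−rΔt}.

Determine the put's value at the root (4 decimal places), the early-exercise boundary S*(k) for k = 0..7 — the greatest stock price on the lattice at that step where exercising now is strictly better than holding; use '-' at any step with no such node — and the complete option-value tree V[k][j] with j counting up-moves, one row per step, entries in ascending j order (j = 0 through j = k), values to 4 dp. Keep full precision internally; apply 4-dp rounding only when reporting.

price = 2.0821
boundary = - - - - 89.6379 81.0917 89.6379 99.0848
tree:
2.0821
3.8178 0.7576
6.8230 1.5307 0.1626
11.8146 3.0382 0.3722 0.0000
19.6721 5.8882 0.8521 0.0000 0.0000
28.2183 11.0366 1.9509 0.0000 0.0000 0.0000
35.9498 19.6721 4.4663 0.0000 0.0000 0.0000 0.0000
42.9441 28.2183 10.2252 0.0000 0.0000 0.0000 0.0000 0.0000
49.2715 35.9498 19.6721 0.0000 0.0000 0.0000 0.0000 0.0000 0.0000

Δt=0.24850  u=1.10539  d=0.90466  q=0.55609  discount=0.98398
step 8 (expiry): payoffs max(K−S,0) = 49.2715 35.9498 19.6721 0.0000 0.0000 0.0000 0.0000 0.0000 0.0000
step 7: (k=7,j=0): S=66.3659, (K−S)⁺=42.9441, hold=41.1926 ⇒ V=42.9441 exercise | (k=7,j=1): S=81.0917, (K−S)⁺=28.2183, hold=26.4669 ⇒ V=28.2183 exercise | (k=7,j=2): S=99.0848, (K−S)⁺=10.2252, hold=8.5927 ⇒ V=10.2252 exercise | (k=7,j=3): S=121.0704, (K−S)⁺=0.0000, hold=0.0000 ⇒ V=0.0000 continue | (k=7,j=4): S=147.9343, (K−S)⁺=0.0000, hold=0.0000 ⇒ V=0.0000 continue | (k=7,j=5): S=180.7590, (K−S)⁺=0.0000, hold=0.0000 ⇒ V=0.0000 continue | (k=7,j=6): S=220.8670, (K−S)⁺=0.0000, hold=0.0000 ⇒ V=0.0000 continue | (k=7,j=7): S=269.8744, (K−S)⁺=0.0000, hold=0.0000 ⇒ V=0.0000 continue  boundary S*=99.0848
step 6: (k=6,j=0): S=73.3602, (K−S)⁺=35.9498, hold=34.1983 ⇒ V=35.9498 exercise | (k=6,j=1): S=89.6379, (K−S)⁺=19.6721, hold=17.9207 ⇒ V=19.6721 exercise | (k=6,j=2): S=109.5273, (K−S)⁺=0.0000, hold=4.4663 ⇒ V=4.4663 continue | (k=6,j=3): S=133.8300, (K−S)⁺=0.0000, hold=0.0000 ⇒ V=0.0000 continue | (k=6,j=4): S=163.5251, (K−S)⁺=0.0000, hold=0.0000 ⇒ V=0.0000 continue | (k=6,j=5): S=199.8091, (K−S)⁺=0.0000, hold=0.0000 ⇒ V=0.0000 continue | (k=6,j=6): S=244.1441, (K−S)⁺=0.0000, hold=0.0000 ⇒ V=0.0000 continue  boundary S*=89.6379
step 5: (k=5,j=0): S=81.0917, (K−S)⁺=28.2183, hold=26.4669 ⇒ V=28.2183 exercise | (k=5,j=1): S=99.0848, (K−S)⁺=10.2252, hold=11.0366 ⇒ V=11.0366 continue | (k=5,j=2): S=121.0704, (K−S)⁺=0.0000, hold=1.9509 ⇒ V=1.9509 continue | (k=5,j=3): S=147.9343, (K−S)⁺=0.0000, hold=0.0000 ⇒ V=0.0000 continue | (k=5,j=4): S=180.7590, (K−S)⁺=0.0000, hold=0.0000 ⇒ V=0.0000 continue | (k=5,j=5): S=220.8670, (K−S)⁺=0.0000, hold=0.0000 ⇒ V=0.0000 continue  boundary S*=81.0917
step 4: (k=4,j=0): S=89.6379, (K−S)⁺=19.6721, hold=18.3646 ⇒ V=19.6721 exercise | (k=4,j=1): S=109.5273, (K−S)⁺=0.0000, hold=5.8882 ⇒ V=5.8882 continue | (k=4,j=2): S=133.8300, (K−S)⁺=0.0000, hold=0.8521 ⇒ V=0.8521 continue | (k=4,j=3): S=163.5251, (K−S)⁺=0.0000, hold=0.0000 ⇒ V=0.0000 continue | (k=4,j=4): S=199.8091, (K−S)⁺=0.0000, hold=0.0000 ⇒ V=0.0000 continue  boundary S*=89.6379
step 3: (k=3,j=0): S=99.0848, (K−S)⁺=10.2252, hold=11.8146 ⇒ V=11.8146 continue | (k=3,j=1): S=121.0704, (K−S)⁺=0.0000, hold=3.0382 ⇒ V=3.0382 continue | (k=3,j=2): S=147.9343, (K−S)⁺=0.0000, hold=0.3722 ⇒ V=0.3722 continue | (k=3,j=3): S=180.7590, (K−S)⁺=0.0000, hold=0.0000 ⇒ V=0.0000 continue  boundary S*=-
step 2: (k=2,j=0): S=109.5273, (K−S)⁺=0.0000, hold=6.8230 ⇒ V=6.8230 continue | (k=2,j=1): S=133.8300, (K−S)⁺=0.0000, hold=1.5307 ⇒ V=1.5307 continue | (k=2,j=2): S=163.5251, (K−S)⁺=0.0000, hold=0.1626 ⇒ V=0.1626 continue  boundary S*=-
step 1: (k=1,j=0): S=121.0704, (K−S)⁺=0.0000, hold=3.8178 ⇒ V=3.8178 continue | (k=1,j=1): S=147.9343, (K−S)⁺=0.0000, hold=0.7576 ⇒ V=0.7576 continue  boundary S*=-
step 0: (k=0,j=0): S=133.8300, (K−S)⁺=0.0000, hold=2.0821 ⇒ V=2.0821 continue  boundary S*=-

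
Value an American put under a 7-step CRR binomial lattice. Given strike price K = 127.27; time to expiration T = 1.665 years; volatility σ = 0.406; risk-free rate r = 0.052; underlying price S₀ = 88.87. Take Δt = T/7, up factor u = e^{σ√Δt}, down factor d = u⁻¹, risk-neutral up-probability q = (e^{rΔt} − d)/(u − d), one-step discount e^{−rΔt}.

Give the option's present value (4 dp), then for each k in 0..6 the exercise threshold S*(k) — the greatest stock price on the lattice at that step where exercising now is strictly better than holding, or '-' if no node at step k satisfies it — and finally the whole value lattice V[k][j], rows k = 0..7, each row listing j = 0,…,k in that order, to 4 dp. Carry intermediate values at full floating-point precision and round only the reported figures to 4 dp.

Δt=0.23786, u=1.21897, d=0.82036, q=0.48188, disc=e^(-rΔt)=0.98771
k=7 terminal: V=max(K-S,0) → 105.0473 94.2494 78.2049 54.3644 18.9399 0.0000 0.0000 0.0000
k=6: j=0 S=27.0889 intr=100.1811 cont=98.6167 V=100.1811[EX]; j=1 S=40.2512 intr=87.0188 cont=85.4543 V=87.0188[EX]; j=2 S=59.8091 intr=67.4609 cont=65.8965 V=67.4609[EX]; j=3 S=88.8700 intr=38.4000 cont=36.8355 V=38.4000[EX]; j=4 S=132.0515 intr=0.0000 cont=9.6925 V=9.6925[hold]; j=5 S=196.2146 intr=0.0000 cont=0.0000 V=0.0000[hold]; j=6 S=291.5544 intr=0.0000 cont=0.0000 V=0.0000[hold]  S*(6)=88.8700
k=5: j=0 S=33.0206 intr=94.2494 cont=92.6850 V=94.2494[EX]; j=1 S=49.0651 intr=78.2049 cont=76.6404 V=78.2049[EX]; j=2 S=72.9056 intr=54.3644 cont=52.7999 V=54.3644[EX]; j=3 S=108.3301 intr=18.9399 cont=24.2644 V=24.2644[hold]; j=4 S=160.9672 intr=0.0000 cont=4.9601 V=4.9601[hold]; j=5 S=239.1803 intr=0.0000 cont=0.0000 V=0.0000[hold]  S*(5)=72.9056
k=4: j=0 S=40.2512 intr=87.0188 cont=85.4543 V=87.0188[EX]; j=1 S=59.8091 intr=67.4609 cont=65.8965 V=67.4609[EX]; j=2 S=88.8700 intr=38.4000 cont=39.3698 V=39.3698[hold]; j=3 S=132.0515 intr=0.0000 cont=14.7781 V=14.7781[hold]; j=4 S=196.2146 intr=0.0000 cont=2.5383 V=2.5383[hold]  S*(4)=59.8091
k=3: j=0 S=49.0651 intr=78.2049 cont=76.6404 V=78.2049[EX]; j=1 S=72.9056 intr=54.3644 cont=53.2615 V=54.3644[EX]; j=2 S=108.3301 intr=18.9399 cont=27.1813 V=27.1813[hold]; j=3 S=160.9672 intr=0.0000 cont=8.7709 V=8.7709[hold]  S*(3)=72.9056
k=2: j=0 S=59.8091 intr=67.4609 cont=65.8965 V=67.4609[EX]; j=1 S=88.8700 intr=38.4000 cont=40.7581 V=40.7581[hold]; j=2 S=132.0515 intr=0.0000 cont=18.0846 V=18.0846[hold]  S*(2)=59.8091
k=1: j=0 S=72.9056 intr=54.3644 cont=53.9223 V=54.3644[EX]; j=1 S=108.3301 intr=18.9399 cont=29.4655 V=29.4655[hold]  S*(1)=72.9056
k=0: j=0 S=88.8700 intr=38.4000 cont=41.8453 V=41.8453[hold]  S*(0)=-

price = 41.8453
boundary = - 72.9056 59.8091 72.9056 59.8091 72.9056 88.8700
tree:
41.8453
54.3644 29.4655
67.4609 40.7581 18.0846
78.2049 54.3644 27.1813 8.7709
87.0188 67.4609 39.3698 14.7781 2.5383
94.2494 78.2049 54.3644 24.2644 4.9601 0.0000
100.1811 87.0188 67.4609 38.4000 9.6925 0.0000 0.0000
105.0473 94.2494 78.2049 54.3644 18.9399 0.0000 0.0000 0.0000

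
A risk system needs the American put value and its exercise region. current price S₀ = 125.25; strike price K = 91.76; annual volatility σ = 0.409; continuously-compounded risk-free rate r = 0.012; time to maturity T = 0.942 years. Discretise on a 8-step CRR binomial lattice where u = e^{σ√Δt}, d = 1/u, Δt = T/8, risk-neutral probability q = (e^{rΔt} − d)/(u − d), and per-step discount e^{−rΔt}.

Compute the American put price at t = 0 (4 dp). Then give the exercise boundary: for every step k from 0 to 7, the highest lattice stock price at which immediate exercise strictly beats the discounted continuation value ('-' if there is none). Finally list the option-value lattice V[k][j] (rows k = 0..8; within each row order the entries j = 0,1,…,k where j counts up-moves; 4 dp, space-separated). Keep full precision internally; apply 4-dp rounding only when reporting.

Δt=0.11775, u=1.15067, d=0.86906, q=0.46999, disc=e^(-rΔt)=0.99859
k=8 terminal: V=max(K-S,0) → 51.0068 37.8008 20.3154 0.0000 0.0000 0.0000 0.0000 0.0000 0.0000
k=7: j=0 S=46.8936 intr=44.8664 cont=44.7368 V=44.8664[EX]; j=1 S=62.0894 intr=29.6706 cont=29.5410 V=29.6706[EX]; j=2 S=82.2094 intr=9.5506 cont=10.7521 V=10.7521[hold]; j=3 S=108.8493 intr=0.0000 cont=0.0000 V=0.0000[hold]; j=4 S=144.1218 intr=0.0000 cont=0.0000 V=0.0000[hold]; j=5 S=190.8243 intr=0.0000 cont=0.0000 V=0.0000[hold]; j=6 S=252.6608 intr=0.0000 cont=0.0000 V=0.0000[hold]; j=7 S=334.5352 intr=0.0000 cont=0.0000 V=0.0000[hold]  S*(7)=62.0894
k=6: j=0 S=53.9592 intr=37.8008 cont=37.6712 V=37.8008[EX]; j=1 S=71.4446 intr=20.3154 cont=20.7497 V=20.7497[hold]; j=2 S=94.5962 intr=0.0000 cont=5.6907 V=5.6907[hold]; j=3 S=125.2500 intr=0.0000 cont=0.0000 V=0.0000[hold]; j=4 S=165.8371 intr=0.0000 cont=0.0000 V=0.0000[hold]; j=5 S=219.5765 intr=0.0000 cont=0.0000 V=0.0000[hold]; j=6 S=290.7300 intr=0.0000 cont=0.0000 V=0.0000[hold]  S*(6)=53.9592
k=5: j=0 S=62.0894 intr=29.6706 cont=29.7449 V=29.7449[hold]; j=1 S=82.2094 intr=9.5506 cont=13.6528 V=13.6528[hold]; j=2 S=108.8493 intr=0.0000 cont=3.0118 V=3.0118[hold]; j=3 S=144.1218 intr=0.0000 cont=0.0000 V=0.0000[hold]; j=4 S=190.8243 intr=0.0000 cont=0.0000 V=0.0000[hold]; j=5 S=252.6608 intr=0.0000 cont=0.0000 V=0.0000[hold]  S*(5)=-
k=4: j=0 S=71.4446 intr=20.3154 cont=22.1504 V=22.1504[hold]; j=1 S=94.5962 intr=0.0000 cont=8.6394 V=8.6394[hold]; j=2 S=125.2500 intr=0.0000 cont=1.5940 V=1.5940[hold]; j=3 S=165.8371 intr=0.0000 cont=0.0000 V=0.0000[hold]; j=4 S=219.5765 intr=0.0000 cont=0.0000 V=0.0000[hold]  S*(4)=-
k=3: j=0 S=82.2094 intr=9.5506 cont=15.7780 V=15.7780[hold]; j=1 S=108.8493 intr=0.0000 cont=5.3206 V=5.3206[hold]; j=2 S=144.1218 intr=0.0000 cont=0.8437 V=0.8437[hold]; j=3 S=190.8243 intr=0.0000 cont=0.0000 V=0.0000[hold]  S*(3)=-
k=2: j=0 S=94.5962 intr=0.0000 cont=10.8478 V=10.8478[hold]; j=1 S=125.2500 intr=0.0000 cont=3.2119 V=3.2119[hold]; j=2 S=165.8371 intr=0.0000 cont=0.4465 V=0.4465[hold]  S*(2)=-
k=1: j=0 S=108.8493 intr=0.0000 cont=7.2488 V=7.2488[hold]; j=1 S=144.1218 intr=0.0000 cont=1.9095 V=1.9095[hold]  S*(1)=-
k=0: j=0 S=125.2500 intr=0.0000 cont=4.7327 V=4.7327[hold]  S*(0)=-

price = 4.7327
boundary = - - - - - - 53.9592 62.0894
tree:
4.7327
7.2488 1.9095
10.8478 3.2119 0.4465
15.7780 5.3206 0.8437 0.0000
22.1504 8.6394 1.5940 0.0000 0.0000
29.7449 13.6528 3.0118 0.0000 0.0000 0.0000
37.8008 20.7497 5.6907 0.0000 0.0000 0.0000 0.0000
44.8664 29.6706 10.7521 0.0000 0.0000 0.0000 0.0000 0.0000
51.0068 37.8008 20.3154 0.0000 0.0000 0.0000 0.0000 0.0000 0.0000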